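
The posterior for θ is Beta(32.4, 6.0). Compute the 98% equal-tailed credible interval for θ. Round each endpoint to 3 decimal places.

[0.686, 0.950]

Posterior: Beta(32.4, 6.0).
Equal-tailed 98% interval: the 0.01 and 0.99 quantiles of Beta(32.4, 6.0).
Posterior mean ≈ 0.844, SD ≈ 0.058; a Normal approximation gives roughly [0.709, 0.978].
Exact: F⁻¹(0.01) = 0.686; F⁻¹(0.99) = 0.950.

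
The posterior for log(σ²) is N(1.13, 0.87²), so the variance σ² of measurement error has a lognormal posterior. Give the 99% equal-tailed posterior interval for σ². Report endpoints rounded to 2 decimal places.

[0.33, 29.11]

On the log scale the 99% interval is 1.13 ± 2.576 × 0.87 = [-1.1110, 3.3710].
Exponentiate: [e^-1.1110, e^3.3710] = [0.33, 29.11].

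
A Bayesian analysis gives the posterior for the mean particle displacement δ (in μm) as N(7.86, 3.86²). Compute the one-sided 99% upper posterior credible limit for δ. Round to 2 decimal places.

Need U with P(δ ≤ U) = 0.99: U = 7.86 + z_{0.01}·3.86.
z = 2.326; U = 7.86 + 2.326 × 3.86 = 16.84.

16.84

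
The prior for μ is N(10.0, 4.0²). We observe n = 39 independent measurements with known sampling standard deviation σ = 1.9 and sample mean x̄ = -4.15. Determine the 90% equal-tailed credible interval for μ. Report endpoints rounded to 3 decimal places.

Posterior precision = 1/4.0² + 39/1.9² = 0.0625 + 10.8033 = 10.8658, so posterior SD = 0.3034.
Posterior mean = (10.0/4.0² + 39·-4.15/1.9²) / 10.8658 = -4.0686.
Interval: -4.0686 ± 1.645 × 0.3034 → [-4.568, -3.570].

[-4.568, -3.570]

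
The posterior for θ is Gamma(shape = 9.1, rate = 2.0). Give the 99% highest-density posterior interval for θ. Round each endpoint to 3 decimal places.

[1.379, 8.957]

The posterior is unimodal and skewed, so the HPD interval has equal density at both endpoints and is the shortest 99% interval.
Solving f(1.379) = f(8.957) with F(8.957) − F(1.379) = 0.99 gives [1.379, 8.957].
For comparison, the equal-tailed interval is [1.595, 9.361]; the HPD is narrower and shifted toward the mode.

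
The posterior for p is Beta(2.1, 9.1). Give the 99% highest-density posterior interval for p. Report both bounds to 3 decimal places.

The posterior is unimodal and skewed, so the HPD interval has equal density at both endpoints and is the shortest 99% interval.
Solving f(0.003) = f(0.510) with F(0.510) − F(0.003) = 0.99 gives [0.003, 0.510].
For comparison, the equal-tailed interval is [0.013, 0.548]; the HPD is narrower and shifted toward the mode.

[0.003, 0.510]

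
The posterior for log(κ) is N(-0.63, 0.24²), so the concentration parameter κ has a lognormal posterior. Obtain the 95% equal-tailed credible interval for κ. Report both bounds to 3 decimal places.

On the log scale the 95% interval is -0.63 ± 1.960 × 0.24 = [-1.1004, -0.1596].
Exponentiate: [e^-1.1004, e^-0.1596] = [0.333, 0.852].

[0.333, 0.852]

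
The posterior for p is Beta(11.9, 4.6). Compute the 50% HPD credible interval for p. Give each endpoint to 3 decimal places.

[0.674, 0.820]

The posterior is unimodal and skewed, so the HPD interval has equal density at both endpoints and is the shortest 50% interval.
Solving f(0.674) = f(0.820) with F(0.820) − F(0.674) = 0.50 gives [0.674, 0.820].
For comparison, the equal-tailed interval is [0.652, 0.800]; the HPD is narrower and shifted toward the mode.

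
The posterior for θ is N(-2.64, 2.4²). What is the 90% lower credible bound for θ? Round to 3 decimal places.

Need L with P(θ ≥ L) = 0.90: L = -2.64 − z_{0.1}·2.4.
z = 1.282; L = -2.64 − 1.282 × 2.4 = -5.716.

-5.716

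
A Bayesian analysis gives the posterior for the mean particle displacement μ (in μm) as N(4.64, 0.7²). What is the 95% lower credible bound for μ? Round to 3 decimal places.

Need L with P(μ ≥ L) = 0.95: L = 4.64 − z_{0.05}·0.7.
z = 1.645; L = 4.64 − 1.645 × 0.7 = 3.489.

3.489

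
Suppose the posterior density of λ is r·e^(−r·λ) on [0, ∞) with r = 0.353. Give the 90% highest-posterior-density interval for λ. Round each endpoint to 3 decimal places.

The exponential density is strictly decreasing on [0, ∞), so the HPD interval is anchored at 0: [0, q] with P(λ ≤ q) = 0.90.
q = −ln(1 − 0.90) / 0.353 = 2.3026 / 0.353 = 6.523.

[0.000, 6.523]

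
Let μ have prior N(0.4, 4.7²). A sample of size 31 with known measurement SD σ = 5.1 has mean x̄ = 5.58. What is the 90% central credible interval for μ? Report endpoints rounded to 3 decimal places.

Posterior precision = 1/4.7² + 31/5.1² = 0.0453 + 1.1918 = 1.2371, so posterior SD = 0.8991.
Posterior mean = (0.4/4.7² + 31·5.58/5.1²) / 1.2371 = 5.3905.
Interval: 5.3905 ± 1.645 × 0.8991 → [3.912, 6.869].

[3.912, 6.869]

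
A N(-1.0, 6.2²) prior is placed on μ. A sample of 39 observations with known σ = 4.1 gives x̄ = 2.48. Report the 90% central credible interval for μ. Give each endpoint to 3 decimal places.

Posterior precision = 1/6.2² + 39/4.1² = 0.0260 + 2.3200 = 2.3461, so posterior SD = 0.6529.
Posterior mean = (-1.0/6.2² + 39·2.48/4.1²) / 2.3461 = 2.4414.
Interval: 2.4414 ± 1.645 × 0.6529 → [1.368, 3.515].

[1.368, 3.515]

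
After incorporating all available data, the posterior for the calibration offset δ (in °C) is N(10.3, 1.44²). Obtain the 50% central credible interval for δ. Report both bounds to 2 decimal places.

[9.33, 11.27]

The posterior is symmetric, so the 50% equal-tailed interval is δ = 10.3 ± z·1.44 with z = 0.674.
Half-width: 0.674 × 1.44 = 0.97.
10.3 − 0.97 = 9.33; 10.3 + 0.97 = 11.27.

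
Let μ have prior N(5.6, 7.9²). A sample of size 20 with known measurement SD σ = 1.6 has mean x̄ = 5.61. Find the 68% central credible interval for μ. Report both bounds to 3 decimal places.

Posterior precision = 1/7.9² + 20/1.6² = 0.0160 + 7.8125 = 7.8285, so posterior SD = 0.3574.
Posterior mean = (5.6/7.9² + 20·5.61/1.6²) / 7.8285 = 5.6100.
Interval: 5.6100 ± 0.994 × 0.3574 → [5.255, 5.965].

[5.255, 5.965]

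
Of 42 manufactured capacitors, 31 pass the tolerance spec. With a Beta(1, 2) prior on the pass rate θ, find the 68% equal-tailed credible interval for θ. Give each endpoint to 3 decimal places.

[0.644, 0.778]

Posterior: Beta(1+31, 2+11) = Beta(32, 13).
Equal-tailed 68% interval: the 0.16 and 0.84 quantiles of Beta(32, 13).
Posterior mean ≈ 0.711, SD ≈ 0.067; a Normal approximation gives roughly [0.645, 0.778].
Exact: F⁻¹(0.16) = 0.644; F⁻¹(0.84) = 0.778.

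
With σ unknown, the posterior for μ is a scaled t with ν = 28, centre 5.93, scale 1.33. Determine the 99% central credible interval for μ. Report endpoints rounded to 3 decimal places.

The t_28 distribution is symmetric; the 99% interval is 5.93 ± t·1.33 with t_{0.995,28} = 2.763.
Half-width: 2.763 × 1.33 = 3.675.
5.93 − 3.675 = 2.255; 5.93 + 3.675 = 9.605.

[2.255, 9.605]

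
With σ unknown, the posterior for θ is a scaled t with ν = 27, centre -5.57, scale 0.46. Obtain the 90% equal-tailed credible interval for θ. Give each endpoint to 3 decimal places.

The t_27 distribution is symmetric; the 90% interval is -5.57 ± t·0.46 with t_{0.95,27} = 1.703.
Half-width: 1.703 × 0.46 = 0.784.
-5.57 − 0.784 = -6.354; -5.57 + 0.784 = -4.786.

[-6.354, -4.786]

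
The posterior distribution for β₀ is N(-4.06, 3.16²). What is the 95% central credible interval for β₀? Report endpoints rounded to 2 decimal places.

[-10.25, 2.13]

The posterior is symmetric, so the 95% equal-tailed interval is β₀ = -4.06 ± z·3.16 with z = 1.960.
Half-width: 1.960 × 3.16 = 6.19.
-4.06 − 6.19 = -10.25; -4.06 + 6.19 = 2.13.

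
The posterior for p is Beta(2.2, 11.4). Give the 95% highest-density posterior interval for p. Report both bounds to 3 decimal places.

The posterior is unimodal and skewed, so the HPD interval has equal density at both endpoints and is the shortest 95% interval.
Solving f(0.009) = f(0.349) with F(0.349) − F(0.009) = 0.95 gives [0.009, 0.349].
For comparison, the equal-tailed interval is [0.025, 0.390]; the HPD is narrower and shifted toward the mode.

[0.009, 0.349]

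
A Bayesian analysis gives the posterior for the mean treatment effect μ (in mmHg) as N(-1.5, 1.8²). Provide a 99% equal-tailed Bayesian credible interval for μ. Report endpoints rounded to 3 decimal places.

The posterior is symmetric, so the 99% equal-tailed interval is μ = -1.5 ± z·1.8 with z = 2.576.
Half-width: 2.576 × 1.8 = 4.636.
-1.5 − 4.636 = -6.136; -1.5 + 4.636 = 3.136.

[-6.136, 3.136]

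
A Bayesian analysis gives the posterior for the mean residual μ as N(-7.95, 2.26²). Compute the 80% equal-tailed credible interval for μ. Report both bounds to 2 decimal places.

[-10.85, -5.05]

The posterior is symmetric, so the 80% equal-tailed interval is μ = -7.95 ± z·2.26 with z = 1.282.
Half-width: 1.282 × 2.26 = 2.90.
-7.95 − 2.90 = -10.85; -7.95 + 2.90 = -5.05.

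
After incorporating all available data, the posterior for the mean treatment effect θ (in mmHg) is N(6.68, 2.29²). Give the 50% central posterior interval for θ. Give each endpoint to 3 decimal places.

The posterior is symmetric, so the 50% equal-tailed interval is θ = 6.68 ± z·2.29 with z = 0.674.
Half-width: 0.674 × 2.29 = 1.545.
6.68 − 1.545 = 5.135; 6.68 + 1.545 = 8.225.

[5.135, 8.225]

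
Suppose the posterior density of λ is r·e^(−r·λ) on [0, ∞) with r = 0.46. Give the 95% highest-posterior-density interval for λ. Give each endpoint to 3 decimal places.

[0.000, 6.512]

The exponential density is strictly decreasing on [0, ∞), so the HPD interval is anchored at 0: [0, q] with P(λ ≤ q) = 0.95.
q = −ln(1 − 0.95) / 0.46 = 2.9957 / 0.46 = 6.512.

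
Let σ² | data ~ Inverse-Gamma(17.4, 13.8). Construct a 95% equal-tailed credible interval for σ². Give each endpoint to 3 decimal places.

[0.521, 1.352]

Inverse-Gamma(17.4, 13.8) quantiles: F⁻¹(0.025) and F⁻¹(0.975).
Equivalently, 1/σ² ~ Gamma(17.4, rate = 13.8); invert its 0.975 and 0.025 quantiles.
Posterior mean ≈ 0.841, SD ≈ 0.214; a Normal approximation gives roughly [0.421, 1.262].
Exact: lower = 0.521; upper = 1.352.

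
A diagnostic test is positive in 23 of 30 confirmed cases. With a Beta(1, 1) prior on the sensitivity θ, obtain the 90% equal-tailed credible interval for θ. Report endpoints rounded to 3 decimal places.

Posterior: Beta(1+23, 1+7) = Beta(24, 8).
Equal-tailed 90% interval: the 0.05 and 0.95 quantiles of Beta(24, 8).
Posterior mean ≈ 0.750, SD ≈ 0.075; a Normal approximation gives roughly [0.626, 0.874].
Exact: F⁻¹(0.05) = 0.617; F⁻¹(0.95) = 0.865.

[0.617, 0.865]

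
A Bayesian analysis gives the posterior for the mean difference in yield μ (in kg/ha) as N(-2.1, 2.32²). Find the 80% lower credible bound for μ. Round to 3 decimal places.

-4.053

Need L with P(μ ≥ L) = 0.80: L = -2.1 − z_{0.2}·2.32.
z = 0.842; L = -2.1 − 0.842 × 2.32 = -4.053.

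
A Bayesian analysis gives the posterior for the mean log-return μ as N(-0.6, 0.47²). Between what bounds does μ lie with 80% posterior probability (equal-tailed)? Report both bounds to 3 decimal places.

The posterior is symmetric, so the 80% equal-tailed interval is μ = -0.6 ± z·0.47 with z = 1.282.
Half-width: 1.282 × 0.47 = 0.602.
-0.6 − 0.602 = -1.202; -0.6 + 0.602 = 0.002.

[-1.202, 0.002]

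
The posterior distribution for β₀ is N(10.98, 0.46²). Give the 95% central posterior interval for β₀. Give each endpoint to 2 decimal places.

[10.08, 11.88]

The posterior is symmetric, so the 95% equal-tailed interval is β₀ = 10.98 ± z·0.46 with z = 1.960.
Half-width: 1.960 × 0.46 = 0.90.
10.98 − 0.90 = 10.08; 10.98 + 0.90 = 11.88.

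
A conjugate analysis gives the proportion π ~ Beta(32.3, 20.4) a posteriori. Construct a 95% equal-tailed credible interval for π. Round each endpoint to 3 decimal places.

Posterior: Beta(32.3, 20.4).
Equal-tailed 95% interval: the 0.025 and 0.975 quantiles of Beta(32.3, 20.4).
Posterior mean ≈ 0.613, SD ≈ 0.066; a Normal approximation gives roughly [0.483, 0.743].
Exact: F⁻¹(0.025) = 0.479; F⁻¹(0.975) = 0.739.

[0.479, 0.739]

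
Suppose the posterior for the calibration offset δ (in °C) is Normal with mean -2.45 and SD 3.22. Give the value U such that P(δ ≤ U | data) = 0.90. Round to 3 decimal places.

Need U with P(δ ≤ U) = 0.90: U = -2.45 + z_{0.1}·3.22.
z = 1.282; U = -2.45 + 1.282 × 3.22 = 1.677.

1.677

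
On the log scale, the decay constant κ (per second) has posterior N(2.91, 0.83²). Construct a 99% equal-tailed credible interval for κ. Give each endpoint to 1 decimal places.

On the log scale the 99% interval is 2.91 ± 2.576 × 0.83 = [0.7721, 5.0479].
Exponentiate: [e^0.7721, e^5.0479] = [2.2, 155.7].

[2.2, 155.7]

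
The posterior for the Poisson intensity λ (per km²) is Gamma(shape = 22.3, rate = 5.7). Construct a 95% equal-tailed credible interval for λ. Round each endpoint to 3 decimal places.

Posterior: Gamma(shape 22.3, rate 5.7).
Equal-tailed 95% interval: Gamma(22.3, 5.7) quantiles at 0.025 and 0.975.
Posterior mean ≈ 3.912, SD ≈ 0.828; a Normal approximation gives roughly [2.289, 5.536].
Exact: lower = 2.460; upper = 5.695.

[2.460, 5.695]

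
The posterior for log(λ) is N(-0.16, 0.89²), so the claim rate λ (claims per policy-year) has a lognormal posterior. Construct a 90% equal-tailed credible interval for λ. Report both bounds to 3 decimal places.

On the log scale the 90% interval is -0.16 ± 1.645 × 0.89 = [-1.6239, 1.3039].
Exponentiate: [e^-1.6239, e^1.3039] = [0.197, 3.684].

[0.197, 3.684]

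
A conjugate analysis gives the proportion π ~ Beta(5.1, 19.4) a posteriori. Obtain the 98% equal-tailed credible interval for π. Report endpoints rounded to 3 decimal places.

Posterior: Beta(5.1, 19.4).
Equal-tailed 98% interval: the 0.01 and 0.99 quantiles of Beta(5.1, 19.4).
Posterior mean ≈ 0.208, SD ≈ 0.080; a Normal approximation gives roughly [0.021, 0.395].
Exact: F⁻¹(0.01) = 0.060; F⁻¹(0.99) = 0.424.

[0.060, 0.424]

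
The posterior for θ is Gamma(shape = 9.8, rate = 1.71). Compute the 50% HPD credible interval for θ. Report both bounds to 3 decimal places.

[4.054, 6.419]

The posterior is unimodal and skewed, so the HPD interval has equal density at both endpoints and is the shortest 50% interval.
Solving f(4.054) = f(6.419) with F(6.419) − F(4.054) = 0.50 gives [4.054, 6.419].
For comparison, the equal-tailed interval is [4.414, 6.837]; the HPD is narrower and shifted toward the mode.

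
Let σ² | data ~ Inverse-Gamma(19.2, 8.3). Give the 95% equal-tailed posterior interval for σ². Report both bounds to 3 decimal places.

[0.289, 0.716]

Inverse-Gamma(19.2, 8.3) quantiles: F⁻¹(0.025) and F⁻¹(0.975).
Equivalently, 1/σ² ~ Gamma(19.2, rate = 8.3); invert its 0.975 and 0.025 quantiles.
Posterior mean ≈ 0.456, SD ≈ 0.110; a Normal approximation gives roughly [0.241, 0.672].
Exact: lower = 0.289; upper = 0.716.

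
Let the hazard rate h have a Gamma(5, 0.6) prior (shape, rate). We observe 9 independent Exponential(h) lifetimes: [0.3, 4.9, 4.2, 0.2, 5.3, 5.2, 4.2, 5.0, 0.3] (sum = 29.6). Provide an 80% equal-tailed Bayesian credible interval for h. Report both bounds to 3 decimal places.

Posterior: Gamma(5+9, 0.6+29.6) = Gamma(14, 30.2) (shape, rate).
Equal-tailed 80% interval: Gamma(14, 30.2) quantiles at 0.1 and 0.9.
Posterior mean ≈ 0.464, SD ≈ 0.124; a Normal approximation gives roughly [0.305, 0.622].
Exact: lower = 0.314; upper = 0.628.

[0.314, 0.628]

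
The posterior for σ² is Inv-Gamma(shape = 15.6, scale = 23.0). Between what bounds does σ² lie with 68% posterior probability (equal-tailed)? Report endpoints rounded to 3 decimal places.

Inverse-Gamma(15.6, 23.0) quantiles: F⁻¹(0.16) and F⁻¹(0.84).
Equivalently, 1/σ² ~ Gamma(15.6, rate = 23.0); invert its 0.84 and 0.16 quantiles.
Posterior mean ≈ 1.575, SD ≈ 0.427; a Normal approximation gives roughly [1.151, 2.000].
Exact: lower = 1.181; upper = 1.964.

[1.181, 1.964]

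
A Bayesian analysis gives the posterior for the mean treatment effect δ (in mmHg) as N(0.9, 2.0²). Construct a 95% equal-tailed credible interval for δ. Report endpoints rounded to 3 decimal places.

[-3.020, 4.820]

The posterior is symmetric, so the 95% equal-tailed interval is δ = 0.9 ± z·2.0 with z = 1.960.
Half-width: 1.960 × 2.0 = 3.920.
0.9 − 3.920 = -3.020; 0.9 + 3.920 = 4.820.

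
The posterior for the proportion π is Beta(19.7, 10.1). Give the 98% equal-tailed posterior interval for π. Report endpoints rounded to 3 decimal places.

Posterior: Beta(19.7, 10.1).
Equal-tailed 98% interval: the 0.01 and 0.99 quantiles of Beta(19.7, 10.1).
Posterior mean ≈ 0.661, SD ≈ 0.085; a Normal approximation gives roughly [0.463, 0.859].
Exact: F⁻¹(0.01) = 0.451; F⁻¹(0.99) = 0.840.

[0.451, 0.840]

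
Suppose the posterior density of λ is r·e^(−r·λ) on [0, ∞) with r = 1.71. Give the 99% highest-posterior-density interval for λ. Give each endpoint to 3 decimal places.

[0.000, 2.693]

The exponential density is strictly decreasing on [0, ∞), so the HPD interval is anchored at 0: [0, q] with P(λ ≤ q) = 0.99.
q = −ln(1 − 0.99) / 1.71 = 4.6052 / 1.71 = 2.693.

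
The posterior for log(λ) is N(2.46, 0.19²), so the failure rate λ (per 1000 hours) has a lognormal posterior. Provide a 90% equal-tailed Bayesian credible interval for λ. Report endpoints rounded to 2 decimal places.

On the log scale the 90% interval is 2.46 ± 1.645 × 0.19 = [2.1475, 2.7725].
Exponentiate: [e^2.1475, e^2.7725] = [8.56, 16.00].

[8.56, 16.00]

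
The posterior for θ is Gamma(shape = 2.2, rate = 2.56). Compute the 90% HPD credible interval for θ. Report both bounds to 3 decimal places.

The posterior is unimodal and skewed, so the HPD interval has equal density at both endpoints and is the shortest 90% interval.
Solving f(0.054) = f(1.660) with F(1.660) − F(0.054) = 0.90 gives [0.054, 1.660].
For comparison, the equal-tailed interval is [0.171, 1.978]; the HPD is narrower and shifted toward the mode.

[0.054, 1.660]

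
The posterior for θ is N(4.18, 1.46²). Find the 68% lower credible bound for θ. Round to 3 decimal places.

Need L with P(θ ≥ L) = 0.68: L = 4.18 − z_{0.32}·1.46.
z = 0.468; L = 4.18 − 0.468 × 1.46 = 3.497.

3.497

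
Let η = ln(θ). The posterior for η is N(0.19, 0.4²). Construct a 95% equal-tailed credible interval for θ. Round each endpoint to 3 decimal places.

On the log scale the 95% interval is 0.19 ± 1.960 × 0.4 = [-0.5940, 0.9740].
Exponentiate: [e^-0.5940, e^0.9740] = [0.552, 2.648].

[0.552, 2.648]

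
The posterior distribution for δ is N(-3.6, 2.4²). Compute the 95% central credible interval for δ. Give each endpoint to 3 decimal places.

[-8.304, 1.104]

The posterior is symmetric, so the 95% equal-tailed interval is δ = -3.6 ± z·2.4 with z = 1.960.
Half-width: 1.960 × 2.4 = 4.704.
-3.6 − 4.704 = -8.304; -3.6 + 4.704 = 1.104.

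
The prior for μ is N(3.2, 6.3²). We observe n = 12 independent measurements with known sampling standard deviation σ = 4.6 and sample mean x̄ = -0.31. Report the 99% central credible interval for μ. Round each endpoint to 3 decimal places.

[-3.508, 3.186]

Posterior precision = 1/6.3² + 12/4.6² = 0.0252 + 0.5671 = 0.5923, so posterior SD = 1.2994.
Posterior mean = (3.2/6.3² + 12·-0.31/4.6²) / 0.5923 = -0.1607.
Interval: -0.1607 ± 2.576 × 1.2994 → [-3.508, 3.186].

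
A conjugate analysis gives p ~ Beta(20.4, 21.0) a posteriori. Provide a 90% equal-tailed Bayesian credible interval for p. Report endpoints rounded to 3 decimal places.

[0.366, 0.619]

Posterior: Beta(20.4, 21.0).
Equal-tailed 90% interval: the 0.05 and 0.95 quantiles of Beta(20.4, 21.0).
Posterior mean ≈ 0.493, SD ≈ 0.077; a Normal approximation gives roughly [0.366, 0.619].
Exact: F⁻¹(0.05) = 0.366; F⁻¹(0.95) = 0.619.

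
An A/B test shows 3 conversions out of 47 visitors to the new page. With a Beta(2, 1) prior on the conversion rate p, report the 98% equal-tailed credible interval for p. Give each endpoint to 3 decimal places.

Posterior: Beta(2+3, 1+44) = Beta(5, 45).
Equal-tailed 98% interval: the 0.01 and 0.99 quantiles of Beta(5, 45).
Posterior mean ≈ 0.100, SD ≈ 0.042; a Normal approximation gives roughly [0.002, 0.198].
Exact: F⁻¹(0.01) = 0.027; F⁻¹(0.99) = 0.219.

[0.027, 0.219]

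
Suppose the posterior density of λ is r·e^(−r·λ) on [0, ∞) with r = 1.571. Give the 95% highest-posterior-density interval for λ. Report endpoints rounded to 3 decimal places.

[0.000, 1.907]

The exponential density is strictly decreasing on [0, ∞), so the HPD interval is anchored at 0: [0, q] with P(λ ≤ q) = 0.95.
q = −ln(1 − 0.95) / 1.571 = 2.9957 / 1.571 = 1.907.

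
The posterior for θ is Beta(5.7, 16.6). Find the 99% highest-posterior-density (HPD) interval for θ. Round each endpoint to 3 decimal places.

The posterior is unimodal and skewed, so the HPD interval has equal density at both endpoints and is the shortest 99% interval.
Solving f(0.061) = f(0.502) with F(0.502) − F(0.061) = 0.99 gives [0.061, 0.502].
For comparison, the equal-tailed interval is [0.071, 0.518]; the HPD is narrower and shifted toward the mode.

[0.061, 0.502]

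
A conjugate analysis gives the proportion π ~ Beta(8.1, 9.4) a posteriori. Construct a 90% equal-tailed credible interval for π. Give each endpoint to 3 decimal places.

Posterior: Beta(8.1, 9.4).
Equal-tailed 90% interval: the 0.05 and 0.95 quantiles of Beta(8.1, 9.4).
Posterior mean ≈ 0.463, SD ≈ 0.116; a Normal approximation gives roughly [0.272, 0.654].
Exact: F⁻¹(0.05) = 0.274; F⁻¹(0.95) = 0.656.

[0.274, 0.656]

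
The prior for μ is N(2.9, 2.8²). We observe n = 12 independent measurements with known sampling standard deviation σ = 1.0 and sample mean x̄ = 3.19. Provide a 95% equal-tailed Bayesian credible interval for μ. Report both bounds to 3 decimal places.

Posterior precision = 1/2.8² + 12/1.0² = 0.1276 + 12.0000 = 12.1276, so posterior SD = 0.2872.
Posterior mean = (2.9/2.8² + 12·3.19/1.0²) / 12.1276 = 3.1869.
Interval: 3.1869 ± 1.960 × 0.2872 → [2.624, 3.750].

[2.624, 3.750]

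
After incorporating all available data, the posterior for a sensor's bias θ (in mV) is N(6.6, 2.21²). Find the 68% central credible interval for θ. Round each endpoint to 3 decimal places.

The posterior is symmetric, so the 68% equal-tailed interval is θ = 6.6 ± z·2.21 with z = 0.994.
Half-width: 0.994 × 2.21 = 2.198.
6.6 − 2.198 = 4.402; 6.6 + 2.198 = 8.798.

[4.402, 8.798]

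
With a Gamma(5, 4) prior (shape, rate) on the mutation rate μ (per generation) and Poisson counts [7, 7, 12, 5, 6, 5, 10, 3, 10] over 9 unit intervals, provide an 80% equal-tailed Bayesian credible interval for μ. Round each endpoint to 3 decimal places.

Posterior: Gamma(5+65, 4+9) = Gamma(70, 13) (shape, rate).
Equal-tailed 80% interval: Gamma(70, 13) quantiles at 0.1 and 0.9.
Posterior mean ≈ 5.385, SD ≈ 0.644; a Normal approximation gives roughly [4.560, 6.209].
Exact: lower = 4.578; upper = 6.224.

[4.578, 6.224]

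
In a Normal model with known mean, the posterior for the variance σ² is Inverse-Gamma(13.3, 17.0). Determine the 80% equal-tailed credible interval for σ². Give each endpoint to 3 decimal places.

Inverse-Gamma(13.3, 17.0) quantiles: F⁻¹(0.1) and F⁻¹(0.9).
Equivalently, 1/σ² ~ Gamma(13.3, rate = 17.0); invert its 0.9 and 0.1 quantiles.
Posterior mean ≈ 1.382, SD ≈ 0.411; a Normal approximation gives roughly [0.855, 1.909].
Exact: lower = 0.937; upper = 1.912.

[0.937, 1.912]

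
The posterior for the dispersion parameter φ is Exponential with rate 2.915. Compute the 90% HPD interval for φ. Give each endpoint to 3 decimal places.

The exponential density is strictly decreasing on [0, ∞), so the HPD interval is anchored at 0: [0, q] with P(φ ≤ q) = 0.90.
q = −ln(1 − 0.90) / 2.915 = 2.3026 / 2.915 = 0.790.

[0.000, 0.790]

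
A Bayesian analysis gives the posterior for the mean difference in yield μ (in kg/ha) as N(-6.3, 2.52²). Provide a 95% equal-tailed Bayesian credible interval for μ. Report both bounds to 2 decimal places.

[-11.24, -1.36]

The posterior is symmetric, so the 95% equal-tailed interval is μ = -6.3 ± z·2.52 with z = 1.960.
Half-width: 1.960 × 2.52 = 4.94.
-6.3 − 4.94 = -11.24; -6.3 + 4.94 = -1.36.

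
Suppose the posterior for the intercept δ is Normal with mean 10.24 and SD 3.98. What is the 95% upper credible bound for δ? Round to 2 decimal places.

Need U with P(δ ≤ U) = 0.95: U = 10.24 + z_{0.05}·3.98.
z = 1.645; U = 10.24 + 1.645 × 3.98 = 16.79.

16.79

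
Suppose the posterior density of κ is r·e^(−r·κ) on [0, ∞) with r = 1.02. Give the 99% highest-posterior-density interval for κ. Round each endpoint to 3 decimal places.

[0.000, 4.515]

The exponential density is strictly decreasing on [0, ∞), so the HPD interval is anchored at 0: [0, q] with P(κ ≤ q) = 0.99.
q = −ln(1 − 0.99) / 1.02 = 4.6052 / 1.02 = 4.515.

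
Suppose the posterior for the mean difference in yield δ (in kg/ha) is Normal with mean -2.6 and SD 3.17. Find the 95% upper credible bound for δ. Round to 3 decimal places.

2.614

Need U with P(δ ≤ U) = 0.95: U = -2.6 + z_{0.05}·3.17.
z = 1.645; U = -2.6 + 1.645 × 3.17 = 2.614.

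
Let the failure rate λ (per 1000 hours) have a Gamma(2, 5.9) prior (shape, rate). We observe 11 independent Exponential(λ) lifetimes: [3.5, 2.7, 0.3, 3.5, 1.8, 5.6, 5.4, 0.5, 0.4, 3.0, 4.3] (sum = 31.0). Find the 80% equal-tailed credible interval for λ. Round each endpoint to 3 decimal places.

Posterior: Gamma(2+11, 5.9+31.0) = Gamma(13, 36.9) (shape, rate).
Equal-tailed 80% interval: Gamma(13, 36.9) quantiles at 0.1 and 0.9.
Posterior mean ≈ 0.352, SD ≈ 0.098; a Normal approximation gives roughly [0.227, 0.478].
Exact: lower = 0.234; upper = 0.482.

[0.234, 0.482]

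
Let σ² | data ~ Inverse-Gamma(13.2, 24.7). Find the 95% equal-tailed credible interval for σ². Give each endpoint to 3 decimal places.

[1.164, 3.495]

Inverse-Gamma(13.2, 24.7) quantiles: F⁻¹(0.025) and F⁻¹(0.975).
Equivalently, 1/σ² ~ Gamma(13.2, rate = 24.7); invert its 0.975 and 0.025 quantiles.
Posterior mean ≈ 2.025, SD ≈ 0.605; a Normal approximation gives roughly [0.839, 3.210].
Exact: lower = 1.164; upper = 3.495.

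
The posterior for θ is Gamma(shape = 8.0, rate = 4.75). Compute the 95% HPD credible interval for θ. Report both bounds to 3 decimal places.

[0.626, 2.870]

The posterior is unimodal and skewed, so the HPD interval has equal density at both endpoints and is the shortest 95% interval.
Solving f(0.626) = f(2.870) with F(2.870) − F(0.626) = 0.95 gives [0.626, 2.870].
For comparison, the equal-tailed interval is [0.727, 3.036]; the HPD is narrower and shifted toward the mode.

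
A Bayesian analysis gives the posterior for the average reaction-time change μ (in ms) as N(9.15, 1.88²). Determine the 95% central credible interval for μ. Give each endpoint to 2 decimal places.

[5.47, 12.83]

The posterior is symmetric, so the 95% equal-tailed interval is μ = 9.15 ± z·1.88 with z = 1.960.
Half-width: 1.960 × 1.88 = 3.68.
9.15 − 3.68 = 5.47; 9.15 + 3.68 = 12.83.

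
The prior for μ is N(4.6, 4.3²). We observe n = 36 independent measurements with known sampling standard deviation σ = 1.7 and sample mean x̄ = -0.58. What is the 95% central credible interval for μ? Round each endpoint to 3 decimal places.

Posterior precision = 1/4.3² + 36/1.7² = 0.0541 + 12.4567 = 12.5108, so posterior SD = 0.2827.
Posterior mean = (4.6/4.3² + 36·-0.58/1.7²) / 12.5108 = -0.5576.
Interval: -0.5576 ± 1.960 × 0.2827 → [-1.112, -0.003].

[-1.112, -0.003]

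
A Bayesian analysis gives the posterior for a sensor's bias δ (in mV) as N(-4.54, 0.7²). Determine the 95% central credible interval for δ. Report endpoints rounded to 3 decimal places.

The posterior is symmetric, so the 95% equal-tailed interval is δ = -4.54 ± z·0.7 with z = 1.960.
Half-width: 1.960 × 0.7 = 1.372.
-4.54 − 1.372 = -5.912; -4.54 + 1.372 = -3.168.

[-5.912, -3.168]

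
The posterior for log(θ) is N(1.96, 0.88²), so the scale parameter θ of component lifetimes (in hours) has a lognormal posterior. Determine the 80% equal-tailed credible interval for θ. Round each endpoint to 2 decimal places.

On the log scale the 80% interval is 1.96 ± 1.282 × 0.88 = [0.8322, 3.0878].
Exponentiate: [e^0.8322, e^3.0878] = [2.30, 21.93].

[2.30, 21.93]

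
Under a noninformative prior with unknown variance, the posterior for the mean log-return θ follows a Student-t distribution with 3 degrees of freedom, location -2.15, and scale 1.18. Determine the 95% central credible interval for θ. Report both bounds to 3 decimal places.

[-5.905, 1.605]

The t_3 distribution is symmetric; the 95% interval is -2.15 ± t·1.18 with t_{0.975,3} = 3.182.
Half-width: 3.182 × 1.18 = 3.755.
-2.15 − 3.755 = -5.905; -2.15 + 3.755 = 1.605.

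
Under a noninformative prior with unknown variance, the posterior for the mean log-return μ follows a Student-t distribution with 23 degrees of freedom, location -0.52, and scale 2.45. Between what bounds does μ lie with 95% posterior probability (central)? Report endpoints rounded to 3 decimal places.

The t_23 distribution is symmetric; the 95% interval is -0.52 ± t·2.45 with t_{0.975,23} = 2.069.
Half-width: 2.069 × 2.45 = 5.068.
-0.52 − 5.068 = -5.588; -0.52 + 5.068 = 4.548.

[-5.588, 4.548]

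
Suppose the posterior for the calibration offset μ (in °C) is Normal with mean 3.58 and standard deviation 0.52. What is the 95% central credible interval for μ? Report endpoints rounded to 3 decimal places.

The posterior is symmetric, so the 95% equal-tailed interval is μ = 3.58 ± z·0.52 with z = 1.960.
Half-width: 1.960 × 0.52 = 1.019.
3.58 − 1.019 = 2.561; 3.58 + 1.019 = 4.599.

[2.561, 4.599]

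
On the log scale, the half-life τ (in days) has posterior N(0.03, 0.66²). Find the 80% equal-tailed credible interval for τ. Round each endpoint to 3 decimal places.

On the log scale the 80% interval is 0.03 ± 1.282 × 0.66 = [-0.8158, 0.8758].
Exponentiate: [e^-0.8158, e^0.8758] = [0.442, 2.401].

[0.442, 2.401]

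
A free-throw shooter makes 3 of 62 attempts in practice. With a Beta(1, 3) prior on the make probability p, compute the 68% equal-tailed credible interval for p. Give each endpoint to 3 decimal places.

[0.032, 0.089]

Posterior: Beta(1+3, 3+59) = Beta(4, 62).
Equal-tailed 68% interval: the 0.16 and 0.84 quantiles of Beta(4, 62).
Posterior mean ≈ 0.061, SD ≈ 0.029; a Normal approximation gives roughly [0.032, 0.090].
Exact: F⁻¹(0.16) = 0.032; F⁻¹(0.84) = 0.089.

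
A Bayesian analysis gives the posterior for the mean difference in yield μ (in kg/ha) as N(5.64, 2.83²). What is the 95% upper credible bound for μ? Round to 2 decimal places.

10.29

Need U with P(μ ≤ U) = 0.95: U = 5.64 + z_{0.05}·2.83.
z = 1.645; U = 5.64 + 1.645 × 2.83 = 10.29.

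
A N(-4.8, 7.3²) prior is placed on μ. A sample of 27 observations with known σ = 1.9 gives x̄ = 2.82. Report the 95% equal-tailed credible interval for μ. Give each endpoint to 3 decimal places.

[2.085, 3.517]

Posterior precision = 1/7.3² + 27/1.9² = 0.0188 + 7.4792 = 7.4980, so posterior SD = 0.3652.
Posterior mean = (-4.8/7.3² + 27·2.82/1.9²) / 7.4980 = 2.8009.
Interval: 2.8009 ± 1.960 × 0.3652 → [2.085, 3.517].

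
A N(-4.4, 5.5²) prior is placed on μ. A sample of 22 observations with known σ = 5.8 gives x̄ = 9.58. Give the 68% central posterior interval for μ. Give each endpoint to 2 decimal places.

[7.71, 10.11]

Posterior precision = 1/5.5² + 22/5.8² = 0.0331 + 0.6540 = 0.6870, so posterior SD = 1.2064.
Posterior mean = (-4.4/5.5² + 22·9.58/5.8²) / 0.6870 = 8.9073.
Interval: 8.9073 ± 0.994 × 1.2064 → [7.71, 10.11].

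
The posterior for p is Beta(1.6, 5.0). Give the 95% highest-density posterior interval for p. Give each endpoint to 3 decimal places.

[0.003, 0.541]

The posterior is unimodal and skewed, so the HPD interval has equal density at both endpoints and is the shortest 95% interval.
Solving f(0.003) = f(0.541) with F(0.541) − F(0.003) = 0.95 gives [0.003, 0.541].
For comparison, the equal-tailed interval is [0.024, 0.603]; the HPD is narrower and shifted toward the mode.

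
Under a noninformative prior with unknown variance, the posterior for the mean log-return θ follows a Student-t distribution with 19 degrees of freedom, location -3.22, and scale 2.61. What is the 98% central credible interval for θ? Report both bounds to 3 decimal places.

The t_19 distribution is symmetric; the 98% interval is -3.22 ± t·2.61 with t_{0.99,19} = 2.539.
Half-width: 2.539 × 2.61 = 6.628.
-3.22 − 6.628 = -9.848; -3.22 + 6.628 = 3.408.

[-9.848, 3.408]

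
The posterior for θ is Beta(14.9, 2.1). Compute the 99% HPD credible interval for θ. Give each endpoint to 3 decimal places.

The posterior is unimodal and skewed, so the HPD interval has equal density at both endpoints and is the shortest 99% interval.
Solving f(0.642) = f(0.999) with F(0.999) − F(0.642) = 0.99 gives [0.642, 0.999].
For comparison, the equal-tailed interval is [0.610, 0.992]; the HPD is narrower and shifted toward the mode.

[0.642, 0.999]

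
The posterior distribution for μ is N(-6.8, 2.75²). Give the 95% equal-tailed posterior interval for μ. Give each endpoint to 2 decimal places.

[-12.19, -1.41]

The posterior is symmetric, so the 95% equal-tailed interval is μ = -6.8 ± z·2.75 with z = 1.960.
Half-width: 1.960 × 2.75 = 5.39.
-6.8 − 5.39 = -12.19; -6.8 + 5.39 = -1.41.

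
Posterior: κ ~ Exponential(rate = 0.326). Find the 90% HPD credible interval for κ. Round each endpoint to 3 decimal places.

The exponential density is strictly decreasing on [0, ∞), so the HPD interval is anchored at 0: [0, q] with P(κ ≤ q) = 0.90.
q = −ln(1 − 0.90) / 0.326 = 2.3026 / 0.326 = 7.063.

[0.000, 7.063]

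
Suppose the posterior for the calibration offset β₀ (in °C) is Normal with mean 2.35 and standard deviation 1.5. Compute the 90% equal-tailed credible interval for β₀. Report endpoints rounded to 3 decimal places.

[-0.117, 4.817]

The posterior is symmetric, so the 90% equal-tailed interval is β₀ = 2.35 ± z·1.5 with z = 1.645.
Half-width: 1.645 × 1.5 = 2.467.
2.35 − 2.467 = -0.117; 2.35 + 2.467 = 4.817.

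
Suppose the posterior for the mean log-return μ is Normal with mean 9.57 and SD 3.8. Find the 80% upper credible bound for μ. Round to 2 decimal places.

Need U with P(μ ≤ U) = 0.80: U = 9.57 + z_{0.2}·3.8.
z = 0.842; U = 9.57 + 0.842 × 3.8 = 12.77.

12.77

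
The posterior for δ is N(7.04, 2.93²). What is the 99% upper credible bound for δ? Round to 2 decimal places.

13.86

Need U with P(δ ≤ U) = 0.99: U = 7.04 + z_{0.01}·2.93.
z = 2.326; U = 7.04 + 2.326 × 2.93 = 13.86.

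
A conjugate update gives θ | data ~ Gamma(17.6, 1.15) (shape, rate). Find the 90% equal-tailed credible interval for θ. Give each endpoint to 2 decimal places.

[9.84, 21.76]

Posterior: Gamma(shape 17.6, rate 1.15).
Equal-tailed 90% interval: Gamma(17.6, 1.15) quantiles at 0.05 and 0.95.
Posterior mean ≈ 15.30, SD ≈ 3.65; a Normal approximation gives roughly [9.30, 21.30].
Exact: lower = 9.84; upper = 21.76.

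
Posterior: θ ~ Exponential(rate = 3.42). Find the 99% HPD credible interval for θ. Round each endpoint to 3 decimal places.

The exponential density is strictly decreasing on [0, ∞), so the HPD interval is anchored at 0: [0, q] with P(θ ≤ q) = 0.99.
q = −ln(1 − 0.99) / 3.42 = 4.6052 / 3.42 = 1.347.

[0.000, 1.347]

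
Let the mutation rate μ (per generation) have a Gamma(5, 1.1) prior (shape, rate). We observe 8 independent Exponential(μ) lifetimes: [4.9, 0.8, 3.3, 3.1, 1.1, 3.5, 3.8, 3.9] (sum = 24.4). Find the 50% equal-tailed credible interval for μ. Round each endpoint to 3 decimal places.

[0.409, 0.597]

Posterior: Gamma(5+8, 1.1+24.4) = Gamma(13, 25.5) (shape, rate).
Equal-tailed 50% interval: Gamma(13, 25.5) quantiles at 0.25 and 0.75.
Posterior mean ≈ 0.510, SD ≈ 0.141; a Normal approximation gives roughly [0.414, 0.605].
Exact: lower = 0.409; upper = 0.597.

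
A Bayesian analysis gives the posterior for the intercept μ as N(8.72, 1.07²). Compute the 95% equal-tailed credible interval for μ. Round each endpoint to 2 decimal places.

[6.62, 10.82]

The posterior is symmetric, so the 95% equal-tailed interval is μ = 8.72 ± z·1.07 with z = 1.960.
Half-width: 1.960 × 1.07 = 2.10.
8.72 − 2.10 = 6.62; 8.72 + 2.10 = 10.82.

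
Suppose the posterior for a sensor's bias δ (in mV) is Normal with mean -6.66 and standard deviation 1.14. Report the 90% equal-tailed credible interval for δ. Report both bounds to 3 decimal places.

[-8.535, -4.785]

The posterior is symmetric, so the 90% equal-tailed interval is δ = -6.66 ± z·1.14 with z = 1.645.
Half-width: 1.645 × 1.14 = 1.875.
-6.66 − 1.875 = -8.535; -6.66 + 1.875 = -4.785.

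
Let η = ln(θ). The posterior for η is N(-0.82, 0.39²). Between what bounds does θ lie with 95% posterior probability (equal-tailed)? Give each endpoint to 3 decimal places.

On the log scale the 95% interval is -0.82 ± 1.960 × 0.39 = [-1.5844, -0.0556].
Exponentiate: [e^-1.5844, e^-0.0556] = [0.205, 0.946].

[0.205, 0.946]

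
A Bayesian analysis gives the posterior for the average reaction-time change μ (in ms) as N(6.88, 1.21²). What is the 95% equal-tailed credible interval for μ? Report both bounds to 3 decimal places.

[4.508, 9.252]

The posterior is symmetric, so the 95% equal-tailed interval is μ = 6.88 ± z·1.21 with z = 1.960.
Half-width: 1.960 × 1.21 = 2.372.
6.88 − 2.372 = 4.508; 6.88 + 2.372 = 9.252.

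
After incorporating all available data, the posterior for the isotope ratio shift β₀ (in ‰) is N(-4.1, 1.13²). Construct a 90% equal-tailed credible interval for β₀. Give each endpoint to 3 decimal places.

[-5.959, -2.241]

The posterior is symmetric, so the 90% equal-tailed interval is β₀ = -4.1 ± z·1.13 with z = 1.645.
Half-width: 1.645 × 1.13 = 1.859.
-4.1 − 1.859 = -5.959; -4.1 + 1.859 = -2.241.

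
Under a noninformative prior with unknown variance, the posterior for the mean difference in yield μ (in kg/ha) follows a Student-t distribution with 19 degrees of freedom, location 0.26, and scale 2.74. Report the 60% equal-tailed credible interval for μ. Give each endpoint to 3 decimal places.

The t_19 distribution is symmetric; the 60% interval is 0.26 ± t·2.74 with t_{0.8,19} = 0.861.
Half-width: 0.861 × 2.74 = 2.359.
0.26 − 2.359 = -2.099; 0.26 + 2.359 = 2.619.

[-2.099, 2.619]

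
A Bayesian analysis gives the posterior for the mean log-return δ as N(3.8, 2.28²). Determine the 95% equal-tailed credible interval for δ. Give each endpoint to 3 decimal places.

The posterior is symmetric, so the 95% equal-tailed interval is δ = 3.8 ± z·2.28 with z = 1.960.
Half-width: 1.960 × 2.28 = 4.469.
3.8 − 4.469 = -0.669; 3.8 + 4.469 = 8.269.

[-0.669, 8.269]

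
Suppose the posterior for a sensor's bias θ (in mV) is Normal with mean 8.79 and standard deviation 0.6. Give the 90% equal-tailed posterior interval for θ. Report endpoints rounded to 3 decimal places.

The posterior is symmetric, so the 90% equal-tailed interval is θ = 8.79 ± z·0.6 with z = 1.645.
Half-width: 1.645 × 0.6 = 0.987.
8.79 − 0.987 = 7.803; 8.79 + 0.987 = 9.777.

[7.803, 9.777]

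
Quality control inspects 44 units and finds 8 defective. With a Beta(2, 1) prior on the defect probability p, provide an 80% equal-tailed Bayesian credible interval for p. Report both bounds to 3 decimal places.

Posterior: Beta(2+8, 1+36) = Beta(10, 37).
Equal-tailed 80% interval: the 0.1 and 0.9 quantiles of Beta(10, 37).
Posterior mean ≈ 0.213, SD ≈ 0.059; a Normal approximation gives roughly [0.137, 0.288].
Exact: F⁻¹(0.1) = 0.140; F⁻¹(0.9) = 0.291.

[0.140, 0.291]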